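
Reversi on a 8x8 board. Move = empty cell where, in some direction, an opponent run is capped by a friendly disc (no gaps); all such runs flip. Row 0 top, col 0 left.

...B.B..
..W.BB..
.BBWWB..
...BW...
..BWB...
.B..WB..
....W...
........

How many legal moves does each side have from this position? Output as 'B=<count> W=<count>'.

-- B to move --
(0,1): no bracket -> illegal
(0,2): flips 1 -> legal
(1,1): no bracket -> illegal
(1,3): flips 1 -> legal
(3,2): flips 1 -> legal
(3,5): flips 1 -> legal
(4,5): no bracket -> illegal
(5,2): flips 2 -> legal
(5,3): flips 2 -> legal
(6,3): no bracket -> illegal
(6,5): no bracket -> illegal
(7,3): flips 1 -> legal
(7,4): flips 2 -> legal
(7,5): no bracket -> illegal
B mobility = 8
-- W to move --
(0,2): no bracket -> illegal
(0,4): flips 1 -> legal
(0,6): flips 1 -> legal
(1,0): no bracket -> illegal
(1,1): no bracket -> illegal
(1,3): no bracket -> illegal
(1,6): flips 1 -> legal
(2,0): flips 2 -> legal
(2,6): flips 1 -> legal
(3,0): flips 1 -> legal
(3,1): no bracket -> illegal
(3,2): flips 2 -> legal
(3,5): no bracket -> illegal
(3,6): no bracket -> illegal
(4,0): no bracket -> illegal
(4,1): flips 1 -> legal
(4,5): flips 1 -> legal
(4,6): flips 1 -> legal
(5,0): no bracket -> illegal
(5,2): no bracket -> illegal
(5,3): no bracket -> illegal
(5,6): flips 1 -> legal
(6,0): flips 3 -> legal
(6,1): no bracket -> illegal
(6,2): no bracket -> illegal
(6,5): no bracket -> illegal
(6,6): no bracket -> illegal
W mobility = 12

Answer: B=8 W=12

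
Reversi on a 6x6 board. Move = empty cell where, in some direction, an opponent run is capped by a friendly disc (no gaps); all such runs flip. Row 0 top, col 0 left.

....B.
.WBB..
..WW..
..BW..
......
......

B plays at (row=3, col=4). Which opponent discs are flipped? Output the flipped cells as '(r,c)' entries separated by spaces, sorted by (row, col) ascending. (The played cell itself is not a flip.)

Dir NW: opp run (2,3) capped by B -> flip
Dir N: first cell '.' (not opp) -> no flip
Dir NE: first cell '.' (not opp) -> no flip
Dir W: opp run (3,3) capped by B -> flip
Dir E: first cell '.' (not opp) -> no flip
Dir SW: first cell '.' (not opp) -> no flip
Dir S: first cell '.' (not opp) -> no flip
Dir SE: first cell '.' (not opp) -> no flip

Answer: (2,3) (3,3)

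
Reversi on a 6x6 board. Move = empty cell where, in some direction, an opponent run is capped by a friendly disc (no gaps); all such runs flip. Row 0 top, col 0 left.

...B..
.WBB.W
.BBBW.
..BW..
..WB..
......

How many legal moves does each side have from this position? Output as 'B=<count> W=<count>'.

Answer: B=9 W=6

Derivation:
-- B to move --
(0,0): flips 1 -> legal
(0,1): flips 1 -> legal
(0,2): no bracket -> illegal
(0,4): no bracket -> illegal
(0,5): no bracket -> illegal
(1,0): flips 1 -> legal
(1,4): no bracket -> illegal
(2,0): no bracket -> illegal
(2,5): flips 1 -> legal
(3,1): no bracket -> illegal
(3,4): flips 1 -> legal
(3,5): flips 1 -> legal
(4,1): flips 1 -> legal
(4,4): flips 1 -> legal
(5,1): no bracket -> illegal
(5,2): flips 1 -> legal
(5,3): no bracket -> illegal
B mobility = 9
-- W to move --
(0,1): no bracket -> illegal
(0,2): flips 4 -> legal
(0,4): no bracket -> illegal
(1,0): no bracket -> illegal
(1,4): flips 2 -> legal
(2,0): flips 3 -> legal
(3,0): no bracket -> illegal
(3,1): flips 2 -> legal
(3,4): no bracket -> illegal
(4,1): no bracket -> illegal
(4,4): flips 1 -> legal
(5,2): no bracket -> illegal
(5,3): flips 1 -> legal
(5,4): no bracket -> illegal
W mobility = 6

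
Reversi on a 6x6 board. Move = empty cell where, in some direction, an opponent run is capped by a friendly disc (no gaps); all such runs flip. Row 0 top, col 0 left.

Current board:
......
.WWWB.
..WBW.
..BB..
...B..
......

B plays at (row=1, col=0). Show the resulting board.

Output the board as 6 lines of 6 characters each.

Place B at (1,0); scan 8 dirs for brackets.
Dir NW: edge -> no flip
Dir N: first cell '.' (not opp) -> no flip
Dir NE: first cell '.' (not opp) -> no flip
Dir W: edge -> no flip
Dir E: opp run (1,1) (1,2) (1,3) capped by B -> flip
Dir SW: edge -> no flip
Dir S: first cell '.' (not opp) -> no flip
Dir SE: first cell '.' (not opp) -> no flip
All flips: (1,1) (1,2) (1,3)

Answer: ......
BBBBB.
..WBW.
..BB..
...B..
......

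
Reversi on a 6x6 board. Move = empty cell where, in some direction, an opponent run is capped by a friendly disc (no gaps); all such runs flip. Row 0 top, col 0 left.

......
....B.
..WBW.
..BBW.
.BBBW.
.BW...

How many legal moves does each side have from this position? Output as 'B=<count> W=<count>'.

-- B to move --
(1,1): flips 1 -> legal
(1,2): flips 1 -> legal
(1,3): no bracket -> illegal
(1,5): flips 1 -> legal
(2,1): flips 1 -> legal
(2,5): flips 2 -> legal
(3,1): no bracket -> illegal
(3,5): flips 1 -> legal
(4,5): flips 2 -> legal
(5,3): flips 1 -> legal
(5,4): flips 3 -> legal
(5,5): flips 1 -> legal
B mobility = 10
-- W to move --
(0,3): no bracket -> illegal
(0,4): flips 1 -> legal
(0,5): no bracket -> illegal
(1,2): flips 1 -> legal
(1,3): no bracket -> illegal
(1,5): no bracket -> illegal
(2,1): no bracket -> illegal
(2,5): no bracket -> illegal
(3,0): flips 1 -> legal
(3,1): flips 2 -> legal
(4,0): flips 3 -> legal
(5,0): flips 1 -> legal
(5,3): no bracket -> illegal
(5,4): no bracket -> illegal
W mobility = 6

Answer: B=10 W=6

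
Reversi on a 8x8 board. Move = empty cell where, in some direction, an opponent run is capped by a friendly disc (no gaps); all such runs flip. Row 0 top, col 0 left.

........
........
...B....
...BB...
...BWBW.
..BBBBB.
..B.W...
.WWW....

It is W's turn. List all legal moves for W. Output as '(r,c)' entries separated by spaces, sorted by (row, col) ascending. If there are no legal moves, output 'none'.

Answer: (2,2) (2,4) (4,2) (5,1) (6,6)

Derivation:
(1,2): no bracket -> illegal
(1,3): no bracket -> illegal
(1,4): no bracket -> illegal
(2,2): flips 1 -> legal
(2,4): flips 1 -> legal
(2,5): no bracket -> illegal
(3,2): no bracket -> illegal
(3,5): no bracket -> illegal
(3,6): no bracket -> illegal
(4,1): no bracket -> illegal
(4,2): flips 4 -> legal
(4,7): no bracket -> illegal
(5,1): flips 1 -> legal
(5,7): no bracket -> illegal
(6,1): no bracket -> illegal
(6,3): no bracket -> illegal
(6,5): no bracket -> illegal
(6,6): flips 2 -> legal
(6,7): no bracket -> illegal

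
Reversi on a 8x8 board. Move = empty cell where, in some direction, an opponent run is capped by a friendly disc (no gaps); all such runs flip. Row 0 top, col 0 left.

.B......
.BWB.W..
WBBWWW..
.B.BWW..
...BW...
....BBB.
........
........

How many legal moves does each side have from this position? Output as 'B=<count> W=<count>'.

-- B to move --
(0,2): flips 1 -> legal
(0,3): flips 1 -> legal
(0,4): no bracket -> illegal
(0,5): no bracket -> illegal
(0,6): flips 2 -> legal
(1,0): no bracket -> illegal
(1,4): flips 3 -> legal
(1,6): flips 2 -> legal
(2,6): flips 3 -> legal
(3,0): no bracket -> illegal
(3,2): no bracket -> illegal
(3,6): flips 2 -> legal
(4,5): flips 4 -> legal
(4,6): flips 2 -> legal
(5,3): no bracket -> illegal
B mobility = 9
-- W to move --
(0,0): flips 3 -> legal
(0,2): flips 2 -> legal
(0,3): flips 1 -> legal
(0,4): no bracket -> illegal
(1,0): flips 1 -> legal
(1,4): flips 1 -> legal
(3,0): flips 1 -> legal
(3,2): flips 2 -> legal
(4,0): no bracket -> illegal
(4,1): no bracket -> illegal
(4,2): flips 3 -> legal
(4,5): no bracket -> illegal
(4,6): no bracket -> illegal
(4,7): no bracket -> illegal
(5,2): flips 1 -> legal
(5,3): flips 2 -> legal
(5,7): no bracket -> illegal
(6,3): no bracket -> illegal
(6,4): flips 1 -> legal
(6,5): no bracket -> illegal
(6,6): flips 1 -> legal
(6,7): no bracket -> illegal
W mobility = 12

Answer: B=9 W=12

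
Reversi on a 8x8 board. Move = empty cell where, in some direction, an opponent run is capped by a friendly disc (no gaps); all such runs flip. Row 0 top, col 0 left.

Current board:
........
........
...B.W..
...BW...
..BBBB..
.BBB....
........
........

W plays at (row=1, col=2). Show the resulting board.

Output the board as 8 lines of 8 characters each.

Place W at (1,2); scan 8 dirs for brackets.
Dir NW: first cell '.' (not opp) -> no flip
Dir N: first cell '.' (not opp) -> no flip
Dir NE: first cell '.' (not opp) -> no flip
Dir W: first cell '.' (not opp) -> no flip
Dir E: first cell '.' (not opp) -> no flip
Dir SW: first cell '.' (not opp) -> no flip
Dir S: first cell '.' (not opp) -> no flip
Dir SE: opp run (2,3) capped by W -> flip
All flips: (2,3)

Answer: ........
..W.....
...W.W..
...BW...
..BBBB..
.BBB....
........
........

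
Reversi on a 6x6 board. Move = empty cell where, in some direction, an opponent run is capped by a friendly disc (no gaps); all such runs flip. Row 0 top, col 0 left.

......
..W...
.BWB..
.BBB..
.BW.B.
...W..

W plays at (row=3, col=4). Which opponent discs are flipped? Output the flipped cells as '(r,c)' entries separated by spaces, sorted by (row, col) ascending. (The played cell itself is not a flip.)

Dir NW: opp run (2,3) capped by W -> flip
Dir N: first cell '.' (not opp) -> no flip
Dir NE: first cell '.' (not opp) -> no flip
Dir W: opp run (3,3) (3,2) (3,1), next='.' -> no flip
Dir E: first cell '.' (not opp) -> no flip
Dir SW: first cell '.' (not opp) -> no flip
Dir S: opp run (4,4), next='.' -> no flip
Dir SE: first cell '.' (not opp) -> no flip

Answer: (2,3)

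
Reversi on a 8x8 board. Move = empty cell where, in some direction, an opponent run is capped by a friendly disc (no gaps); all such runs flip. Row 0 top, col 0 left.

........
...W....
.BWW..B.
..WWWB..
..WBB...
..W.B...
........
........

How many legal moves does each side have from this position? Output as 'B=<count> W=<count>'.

-- B to move --
(0,2): no bracket -> illegal
(0,3): flips 3 -> legal
(0,4): no bracket -> illegal
(1,1): flips 2 -> legal
(1,2): no bracket -> illegal
(1,4): no bracket -> illegal
(2,4): flips 3 -> legal
(2,5): flips 1 -> legal
(3,1): flips 3 -> legal
(4,1): flips 1 -> legal
(4,5): no bracket -> illegal
(5,1): no bracket -> illegal
(5,3): no bracket -> illegal
(6,1): flips 1 -> legal
(6,2): no bracket -> illegal
(6,3): no bracket -> illegal
B mobility = 7
-- W to move --
(1,0): flips 1 -> legal
(1,1): no bracket -> illegal
(1,2): no bracket -> illegal
(1,5): no bracket -> illegal
(1,6): no bracket -> illegal
(1,7): no bracket -> illegal
(2,0): flips 1 -> legal
(2,4): no bracket -> illegal
(2,5): no bracket -> illegal
(2,7): no bracket -> illegal
(3,0): no bracket -> illegal
(3,1): no bracket -> illegal
(3,6): flips 1 -> legal
(3,7): no bracket -> illegal
(4,5): flips 2 -> legal
(4,6): no bracket -> illegal
(5,3): flips 1 -> legal
(5,5): flips 1 -> legal
(6,3): no bracket -> illegal
(6,4): flips 2 -> legal
(6,5): flips 2 -> legal
W mobility = 8

Answer: B=7 W=8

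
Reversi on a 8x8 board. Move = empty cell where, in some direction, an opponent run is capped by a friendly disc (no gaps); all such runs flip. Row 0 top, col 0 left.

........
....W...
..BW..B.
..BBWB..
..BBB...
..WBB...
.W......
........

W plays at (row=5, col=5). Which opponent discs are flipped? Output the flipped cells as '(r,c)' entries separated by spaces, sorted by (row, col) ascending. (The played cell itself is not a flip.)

Answer: (5,3) (5,4)

Derivation:
Dir NW: opp run (4,4) (3,3) (2,2), next='.' -> no flip
Dir N: first cell '.' (not opp) -> no flip
Dir NE: first cell '.' (not opp) -> no flip
Dir W: opp run (5,4) (5,3) capped by W -> flip
Dir E: first cell '.' (not opp) -> no flip
Dir SW: first cell '.' (not opp) -> no flip
Dir S: first cell '.' (not opp) -> no flip
Dir SE: first cell '.' (not opp) -> no flip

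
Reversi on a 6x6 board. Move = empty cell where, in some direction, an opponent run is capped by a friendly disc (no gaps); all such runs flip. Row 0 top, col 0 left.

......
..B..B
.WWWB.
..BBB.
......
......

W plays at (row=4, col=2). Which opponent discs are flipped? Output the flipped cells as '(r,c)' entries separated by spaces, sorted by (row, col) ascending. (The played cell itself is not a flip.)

Dir NW: first cell '.' (not opp) -> no flip
Dir N: opp run (3,2) capped by W -> flip
Dir NE: opp run (3,3) (2,4) (1,5), next=edge -> no flip
Dir W: first cell '.' (not opp) -> no flip
Dir E: first cell '.' (not opp) -> no flip
Dir SW: first cell '.' (not opp) -> no flip
Dir S: first cell '.' (not opp) -> no flip
Dir SE: first cell '.' (not opp) -> no flip

Answer: (3,2)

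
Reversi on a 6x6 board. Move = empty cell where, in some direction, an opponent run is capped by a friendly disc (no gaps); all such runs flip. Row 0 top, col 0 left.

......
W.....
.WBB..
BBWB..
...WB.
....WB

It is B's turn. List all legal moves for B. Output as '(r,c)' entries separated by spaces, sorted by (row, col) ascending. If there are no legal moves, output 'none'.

Answer: (1,1) (1,2) (2,0) (4,1) (4,2) (5,3)

Derivation:
(0,0): no bracket -> illegal
(0,1): no bracket -> illegal
(1,1): flips 1 -> legal
(1,2): flips 1 -> legal
(2,0): flips 1 -> legal
(3,4): no bracket -> illegal
(4,1): flips 1 -> legal
(4,2): flips 2 -> legal
(4,5): no bracket -> illegal
(5,2): no bracket -> illegal
(5,3): flips 2 -> legal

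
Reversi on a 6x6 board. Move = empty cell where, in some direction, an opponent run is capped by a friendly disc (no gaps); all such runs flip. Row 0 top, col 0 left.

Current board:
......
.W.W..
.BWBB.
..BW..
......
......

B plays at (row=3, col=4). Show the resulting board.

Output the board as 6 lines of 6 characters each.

Place B at (3,4); scan 8 dirs for brackets.
Dir NW: first cell 'B' (not opp) -> no flip
Dir N: first cell 'B' (not opp) -> no flip
Dir NE: first cell '.' (not opp) -> no flip
Dir W: opp run (3,3) capped by B -> flip
Dir E: first cell '.' (not opp) -> no flip
Dir SW: first cell '.' (not opp) -> no flip
Dir S: first cell '.' (not opp) -> no flip
Dir SE: first cell '.' (not opp) -> no flip
All flips: (3,3)

Answer: ......
.W.W..
.BWBB.
..BBB.
......
......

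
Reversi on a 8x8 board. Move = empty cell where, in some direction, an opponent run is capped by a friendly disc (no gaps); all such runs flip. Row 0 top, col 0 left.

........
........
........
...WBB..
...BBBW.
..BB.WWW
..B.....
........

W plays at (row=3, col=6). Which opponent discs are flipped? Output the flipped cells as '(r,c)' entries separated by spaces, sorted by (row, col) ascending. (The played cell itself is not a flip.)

Dir NW: first cell '.' (not opp) -> no flip
Dir N: first cell '.' (not opp) -> no flip
Dir NE: first cell '.' (not opp) -> no flip
Dir W: opp run (3,5) (3,4) capped by W -> flip
Dir E: first cell '.' (not opp) -> no flip
Dir SW: opp run (4,5), next='.' -> no flip
Dir S: first cell 'W' (not opp) -> no flip
Dir SE: first cell '.' (not opp) -> no flip

Answer: (3,4) (3,5)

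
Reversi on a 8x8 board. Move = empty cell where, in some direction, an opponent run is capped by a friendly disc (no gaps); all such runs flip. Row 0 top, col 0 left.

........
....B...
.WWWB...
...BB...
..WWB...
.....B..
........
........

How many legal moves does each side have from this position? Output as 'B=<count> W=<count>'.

-- B to move --
(1,0): no bracket -> illegal
(1,1): flips 1 -> legal
(1,2): flips 1 -> legal
(1,3): flips 1 -> legal
(2,0): flips 3 -> legal
(3,0): no bracket -> illegal
(3,1): no bracket -> illegal
(3,2): flips 1 -> legal
(4,1): flips 2 -> legal
(5,1): flips 1 -> legal
(5,2): flips 1 -> legal
(5,3): flips 1 -> legal
(5,4): no bracket -> illegal
B mobility = 9
-- W to move --
(0,3): no bracket -> illegal
(0,4): no bracket -> illegal
(0,5): flips 1 -> legal
(1,3): no bracket -> illegal
(1,5): flips 2 -> legal
(2,5): flips 2 -> legal
(3,2): no bracket -> illegal
(3,5): no bracket -> illegal
(4,5): flips 2 -> legal
(4,6): no bracket -> illegal
(5,3): no bracket -> illegal
(5,4): no bracket -> illegal
(5,6): no bracket -> illegal
(6,4): no bracket -> illegal
(6,5): no bracket -> illegal
(6,6): flips 3 -> legal
W mobility = 5

Answer: B=9 W=5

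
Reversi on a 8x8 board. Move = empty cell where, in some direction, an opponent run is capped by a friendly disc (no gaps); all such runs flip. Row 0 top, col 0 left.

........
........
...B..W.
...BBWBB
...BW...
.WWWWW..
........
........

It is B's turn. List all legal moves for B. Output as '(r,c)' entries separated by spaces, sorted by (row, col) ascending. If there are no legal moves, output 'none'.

(1,5): flips 1 -> legal
(1,6): flips 1 -> legal
(1,7): no bracket -> illegal
(2,4): no bracket -> illegal
(2,5): no bracket -> illegal
(2,7): no bracket -> illegal
(4,0): no bracket -> illegal
(4,1): no bracket -> illegal
(4,2): no bracket -> illegal
(4,5): flips 1 -> legal
(4,6): no bracket -> illegal
(5,0): no bracket -> illegal
(5,6): no bracket -> illegal
(6,0): no bracket -> illegal
(6,1): flips 1 -> legal
(6,2): no bracket -> illegal
(6,3): flips 1 -> legal
(6,4): flips 2 -> legal
(6,5): flips 1 -> legal
(6,6): flips 2 -> legal

Answer: (1,5) (1,6) (4,5) (6,1) (6,3) (6,4) (6,5) (6,6)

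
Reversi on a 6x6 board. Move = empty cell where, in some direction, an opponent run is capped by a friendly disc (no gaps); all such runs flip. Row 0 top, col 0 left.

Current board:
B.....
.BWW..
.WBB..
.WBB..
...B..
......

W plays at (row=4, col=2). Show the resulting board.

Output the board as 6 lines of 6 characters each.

Answer: B.....
.BWW..
.WWB..
.WWB..
..WB..
......

Derivation:
Place W at (4,2); scan 8 dirs for brackets.
Dir NW: first cell 'W' (not opp) -> no flip
Dir N: opp run (3,2) (2,2) capped by W -> flip
Dir NE: opp run (3,3), next='.' -> no flip
Dir W: first cell '.' (not opp) -> no flip
Dir E: opp run (4,3), next='.' -> no flip
Dir SW: first cell '.' (not opp) -> no flip
Dir S: first cell '.' (not opp) -> no flip
Dir SE: first cell '.' (not opp) -> no flip
All flips: (2,2) (3,2)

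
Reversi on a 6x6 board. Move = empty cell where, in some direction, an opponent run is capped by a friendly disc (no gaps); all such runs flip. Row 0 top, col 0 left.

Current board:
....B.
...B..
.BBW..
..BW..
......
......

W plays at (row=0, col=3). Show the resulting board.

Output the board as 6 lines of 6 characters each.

Place W at (0,3); scan 8 dirs for brackets.
Dir NW: edge -> no flip
Dir N: edge -> no flip
Dir NE: edge -> no flip
Dir W: first cell '.' (not opp) -> no flip
Dir E: opp run (0,4), next='.' -> no flip
Dir SW: first cell '.' (not opp) -> no flip
Dir S: opp run (1,3) capped by W -> flip
Dir SE: first cell '.' (not opp) -> no flip
All flips: (1,3)

Answer: ...WB.
...W..
.BBW..
..BW..
......
......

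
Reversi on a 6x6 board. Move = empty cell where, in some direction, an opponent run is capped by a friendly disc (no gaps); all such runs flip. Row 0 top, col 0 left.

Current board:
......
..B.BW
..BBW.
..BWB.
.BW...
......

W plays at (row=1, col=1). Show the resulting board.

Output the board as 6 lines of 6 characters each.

Place W at (1,1); scan 8 dirs for brackets.
Dir NW: first cell '.' (not opp) -> no flip
Dir N: first cell '.' (not opp) -> no flip
Dir NE: first cell '.' (not opp) -> no flip
Dir W: first cell '.' (not opp) -> no flip
Dir E: opp run (1,2), next='.' -> no flip
Dir SW: first cell '.' (not opp) -> no flip
Dir S: first cell '.' (not opp) -> no flip
Dir SE: opp run (2,2) capped by W -> flip
All flips: (2,2)

Answer: ......
.WB.BW
..WBW.
..BWB.
.BW...
......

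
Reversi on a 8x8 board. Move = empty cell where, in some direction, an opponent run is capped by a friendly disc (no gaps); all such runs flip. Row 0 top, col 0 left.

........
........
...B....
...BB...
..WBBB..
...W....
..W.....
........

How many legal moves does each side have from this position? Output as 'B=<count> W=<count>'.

Answer: B=4 W=4

Derivation:
-- B to move --
(3,1): no bracket -> illegal
(3,2): no bracket -> illegal
(4,1): flips 1 -> legal
(5,1): flips 1 -> legal
(5,2): no bracket -> illegal
(5,4): no bracket -> illegal
(6,1): no bracket -> illegal
(6,3): flips 1 -> legal
(6,4): no bracket -> illegal
(7,1): flips 2 -> legal
(7,2): no bracket -> illegal
(7,3): no bracket -> illegal
B mobility = 4
-- W to move --
(1,2): no bracket -> illegal
(1,3): flips 3 -> legal
(1,4): no bracket -> illegal
(2,2): no bracket -> illegal
(2,4): flips 1 -> legal
(2,5): no bracket -> illegal
(3,2): no bracket -> illegal
(3,5): flips 1 -> legal
(3,6): no bracket -> illegal
(4,6): flips 3 -> legal
(5,2): no bracket -> illegal
(5,4): no bracket -> illegal
(5,5): no bracket -> illegal
(5,6): no bracket -> illegal
W mobility = 4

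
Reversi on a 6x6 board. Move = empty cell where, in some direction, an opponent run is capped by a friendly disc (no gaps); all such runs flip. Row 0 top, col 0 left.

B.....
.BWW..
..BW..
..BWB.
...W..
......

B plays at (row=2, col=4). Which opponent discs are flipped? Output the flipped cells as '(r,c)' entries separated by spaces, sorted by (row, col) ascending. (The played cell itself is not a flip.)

Answer: (2,3)

Derivation:
Dir NW: opp run (1,3), next='.' -> no flip
Dir N: first cell '.' (not opp) -> no flip
Dir NE: first cell '.' (not opp) -> no flip
Dir W: opp run (2,3) capped by B -> flip
Dir E: first cell '.' (not opp) -> no flip
Dir SW: opp run (3,3), next='.' -> no flip
Dir S: first cell 'B' (not opp) -> no flip
Dir SE: first cell '.' (not opp) -> no flip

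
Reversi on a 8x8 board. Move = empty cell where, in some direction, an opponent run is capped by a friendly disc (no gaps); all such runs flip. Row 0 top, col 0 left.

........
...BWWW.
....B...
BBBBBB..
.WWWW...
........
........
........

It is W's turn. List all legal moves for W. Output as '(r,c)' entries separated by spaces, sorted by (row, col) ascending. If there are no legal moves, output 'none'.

(0,2): no bracket -> illegal
(0,3): no bracket -> illegal
(0,4): no bracket -> illegal
(1,2): flips 1 -> legal
(2,0): flips 1 -> legal
(2,1): flips 2 -> legal
(2,2): flips 2 -> legal
(2,3): flips 2 -> legal
(2,5): flips 1 -> legal
(2,6): flips 1 -> legal
(3,6): no bracket -> illegal
(4,0): no bracket -> illegal
(4,5): no bracket -> illegal
(4,6): no bracket -> illegal

Answer: (1,2) (2,0) (2,1) (2,2) (2,3) (2,5) (2,6)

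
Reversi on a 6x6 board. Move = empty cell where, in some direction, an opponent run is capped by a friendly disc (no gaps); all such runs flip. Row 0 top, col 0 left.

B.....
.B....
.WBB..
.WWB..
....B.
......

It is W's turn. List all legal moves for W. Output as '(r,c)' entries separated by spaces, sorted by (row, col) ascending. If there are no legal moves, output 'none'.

(0,1): flips 1 -> legal
(0,2): no bracket -> illegal
(1,0): no bracket -> illegal
(1,2): flips 1 -> legal
(1,3): flips 1 -> legal
(1,4): flips 1 -> legal
(2,0): no bracket -> illegal
(2,4): flips 2 -> legal
(3,4): flips 1 -> legal
(3,5): no bracket -> illegal
(4,2): no bracket -> illegal
(4,3): no bracket -> illegal
(4,5): no bracket -> illegal
(5,3): no bracket -> illegal
(5,4): no bracket -> illegal
(5,5): no bracket -> illegal

Answer: (0,1) (1,2) (1,3) (1,4) (2,4) (3,4)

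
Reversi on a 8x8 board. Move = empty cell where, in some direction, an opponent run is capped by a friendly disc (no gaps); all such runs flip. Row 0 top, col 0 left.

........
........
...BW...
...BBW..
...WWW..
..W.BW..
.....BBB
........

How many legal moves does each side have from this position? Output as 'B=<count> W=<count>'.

-- B to move --
(1,3): no bracket -> illegal
(1,4): flips 1 -> legal
(1,5): flips 1 -> legal
(2,5): flips 4 -> legal
(2,6): no bracket -> illegal
(3,2): flips 1 -> legal
(3,6): flips 2 -> legal
(4,1): no bracket -> illegal
(4,2): no bracket -> illegal
(4,6): no bracket -> illegal
(5,1): no bracket -> illegal
(5,3): flips 1 -> legal
(5,6): flips 2 -> legal
(6,1): flips 2 -> legal
(6,2): no bracket -> illegal
(6,3): no bracket -> illegal
(6,4): no bracket -> illegal
B mobility = 8
-- W to move --
(1,2): flips 2 -> legal
(1,3): flips 2 -> legal
(1,4): no bracket -> illegal
(2,2): flips 2 -> legal
(2,5): flips 1 -> legal
(3,2): flips 2 -> legal
(4,2): flips 1 -> legal
(5,3): flips 1 -> legal
(5,6): no bracket -> illegal
(5,7): no bracket -> illegal
(6,3): flips 1 -> legal
(6,4): flips 1 -> legal
(7,4): no bracket -> illegal
(7,5): flips 1 -> legal
(7,6): flips 2 -> legal
(7,7): flips 1 -> legal
W mobility = 12

Answer: B=8 W=12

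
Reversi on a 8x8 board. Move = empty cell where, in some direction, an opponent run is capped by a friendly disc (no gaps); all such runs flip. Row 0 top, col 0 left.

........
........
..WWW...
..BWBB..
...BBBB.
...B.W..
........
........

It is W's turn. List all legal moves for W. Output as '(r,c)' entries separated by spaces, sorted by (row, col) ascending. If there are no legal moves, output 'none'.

(2,1): no bracket -> illegal
(2,5): flips 2 -> legal
(2,6): no bracket -> illegal
(3,1): flips 1 -> legal
(3,6): flips 2 -> legal
(3,7): flips 1 -> legal
(4,1): flips 1 -> legal
(4,2): flips 1 -> legal
(4,7): no bracket -> illegal
(5,2): no bracket -> illegal
(5,4): flips 2 -> legal
(5,6): flips 2 -> legal
(5,7): flips 2 -> legal
(6,2): no bracket -> illegal
(6,3): flips 2 -> legal
(6,4): no bracket -> illegal

Answer: (2,5) (3,1) (3,6) (3,7) (4,1) (4,2) (5,4) (5,6) (5,7) (6,3)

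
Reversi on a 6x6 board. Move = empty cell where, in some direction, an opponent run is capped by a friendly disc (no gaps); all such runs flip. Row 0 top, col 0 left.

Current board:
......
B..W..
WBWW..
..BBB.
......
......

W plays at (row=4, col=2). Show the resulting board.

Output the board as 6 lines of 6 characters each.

Answer: ......
B..W..
WBWW..
..WBB.
..W...
......

Derivation:
Place W at (4,2); scan 8 dirs for brackets.
Dir NW: first cell '.' (not opp) -> no flip
Dir N: opp run (3,2) capped by W -> flip
Dir NE: opp run (3,3), next='.' -> no flip
Dir W: first cell '.' (not opp) -> no flip
Dir E: first cell '.' (not opp) -> no flip
Dir SW: first cell '.' (not opp) -> no flip
Dir S: first cell '.' (not opp) -> no flip
Dir SE: first cell '.' (not opp) -> no flip
All flips: (3,2)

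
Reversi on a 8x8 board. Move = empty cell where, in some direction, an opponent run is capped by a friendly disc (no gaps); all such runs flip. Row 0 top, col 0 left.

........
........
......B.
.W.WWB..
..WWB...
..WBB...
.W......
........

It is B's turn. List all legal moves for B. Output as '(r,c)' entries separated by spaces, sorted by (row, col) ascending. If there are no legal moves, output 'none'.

(2,0): flips 2 -> legal
(2,1): no bracket -> illegal
(2,2): flips 1 -> legal
(2,3): flips 2 -> legal
(2,4): flips 1 -> legal
(2,5): no bracket -> illegal
(3,0): no bracket -> illegal
(3,2): flips 3 -> legal
(4,0): no bracket -> illegal
(4,1): flips 2 -> legal
(4,5): no bracket -> illegal
(5,0): no bracket -> illegal
(5,1): flips 1 -> legal
(6,0): no bracket -> illegal
(6,2): no bracket -> illegal
(6,3): no bracket -> illegal
(7,0): no bracket -> illegal
(7,1): no bracket -> illegal
(7,2): no bracket -> illegal

Answer: (2,0) (2,2) (2,3) (2,4) (3,2) (4,1) (5,1)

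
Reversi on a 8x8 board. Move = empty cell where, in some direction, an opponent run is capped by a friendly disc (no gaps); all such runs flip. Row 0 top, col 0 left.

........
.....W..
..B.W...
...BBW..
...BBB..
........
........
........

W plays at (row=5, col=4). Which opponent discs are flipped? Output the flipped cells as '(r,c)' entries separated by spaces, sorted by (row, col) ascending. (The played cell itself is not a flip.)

Answer: (3,4) (4,4)

Derivation:
Dir NW: opp run (4,3), next='.' -> no flip
Dir N: opp run (4,4) (3,4) capped by W -> flip
Dir NE: opp run (4,5), next='.' -> no flip
Dir W: first cell '.' (not opp) -> no flip
Dir E: first cell '.' (not opp) -> no flip
Dir SW: first cell '.' (not opp) -> no flip
Dir S: first cell '.' (not opp) -> no flip
Dir SE: first cell '.' (not opp) -> no flip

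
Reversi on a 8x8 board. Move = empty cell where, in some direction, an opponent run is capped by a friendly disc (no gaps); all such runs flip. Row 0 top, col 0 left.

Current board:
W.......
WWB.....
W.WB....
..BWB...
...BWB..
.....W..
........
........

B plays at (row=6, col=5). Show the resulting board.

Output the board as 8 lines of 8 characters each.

Answer: W.......
WWB.....
W.WB....
..BWB...
...BWB..
.....B..
.....B..
........

Derivation:
Place B at (6,5); scan 8 dirs for brackets.
Dir NW: first cell '.' (not opp) -> no flip
Dir N: opp run (5,5) capped by B -> flip
Dir NE: first cell '.' (not opp) -> no flip
Dir W: first cell '.' (not opp) -> no flip
Dir E: first cell '.' (not opp) -> no flip
Dir SW: first cell '.' (not opp) -> no flip
Dir S: first cell '.' (not opp) -> no flip
Dir SE: first cell '.' (not opp) -> no flip
All flips: (5,5)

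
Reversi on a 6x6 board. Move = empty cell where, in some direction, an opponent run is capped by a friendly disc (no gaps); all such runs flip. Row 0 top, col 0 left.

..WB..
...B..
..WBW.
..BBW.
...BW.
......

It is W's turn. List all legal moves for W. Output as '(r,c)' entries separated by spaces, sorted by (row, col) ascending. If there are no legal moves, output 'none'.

(0,4): flips 2 -> legal
(1,2): flips 1 -> legal
(1,4): no bracket -> illegal
(2,1): no bracket -> illegal
(3,1): flips 2 -> legal
(4,1): no bracket -> illegal
(4,2): flips 3 -> legal
(5,2): flips 1 -> legal
(5,3): no bracket -> illegal
(5,4): no bracket -> illegal

Answer: (0,4) (1,2) (3,1) (4,2) (5,2)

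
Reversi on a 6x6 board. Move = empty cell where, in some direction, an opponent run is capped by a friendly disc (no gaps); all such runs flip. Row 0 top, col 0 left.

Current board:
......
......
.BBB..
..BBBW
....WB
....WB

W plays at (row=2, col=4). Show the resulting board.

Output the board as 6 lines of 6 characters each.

Answer: ......
......
.BBBW.
..BBWW
....WB
....WB

Derivation:
Place W at (2,4); scan 8 dirs for brackets.
Dir NW: first cell '.' (not opp) -> no flip
Dir N: first cell '.' (not opp) -> no flip
Dir NE: first cell '.' (not opp) -> no flip
Dir W: opp run (2,3) (2,2) (2,1), next='.' -> no flip
Dir E: first cell '.' (not opp) -> no flip
Dir SW: opp run (3,3), next='.' -> no flip
Dir S: opp run (3,4) capped by W -> flip
Dir SE: first cell 'W' (not opp) -> no flip
All flips: (3,4)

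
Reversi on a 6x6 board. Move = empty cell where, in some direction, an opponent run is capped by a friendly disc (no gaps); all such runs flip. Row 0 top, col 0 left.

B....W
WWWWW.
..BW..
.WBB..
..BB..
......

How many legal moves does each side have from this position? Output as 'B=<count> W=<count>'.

-- B to move --
(0,1): no bracket -> illegal
(0,2): flips 1 -> legal
(0,3): flips 2 -> legal
(0,4): flips 1 -> legal
(1,5): no bracket -> illegal
(2,0): flips 2 -> legal
(2,1): no bracket -> illegal
(2,4): flips 1 -> legal
(2,5): no bracket -> illegal
(3,0): flips 1 -> legal
(3,4): no bracket -> illegal
(4,0): flips 1 -> legal
(4,1): no bracket -> illegal
B mobility = 7
-- W to move --
(0,1): no bracket -> illegal
(2,1): flips 1 -> legal
(2,4): no bracket -> illegal
(3,4): flips 2 -> legal
(4,1): flips 1 -> legal
(4,4): flips 2 -> legal
(5,1): no bracket -> illegal
(5,2): flips 3 -> legal
(5,3): flips 3 -> legal
(5,4): no bracket -> illegal
W mobility = 6

Answer: B=7 W=6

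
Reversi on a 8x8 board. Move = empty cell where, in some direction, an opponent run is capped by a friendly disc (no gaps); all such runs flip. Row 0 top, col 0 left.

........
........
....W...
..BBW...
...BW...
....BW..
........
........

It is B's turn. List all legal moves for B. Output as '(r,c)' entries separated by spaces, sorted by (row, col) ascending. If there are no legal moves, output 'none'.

(1,3): no bracket -> illegal
(1,4): flips 3 -> legal
(1,5): flips 1 -> legal
(2,3): no bracket -> illegal
(2,5): flips 1 -> legal
(3,5): flips 1 -> legal
(4,5): flips 1 -> legal
(4,6): no bracket -> illegal
(5,3): no bracket -> illegal
(5,6): flips 1 -> legal
(6,4): no bracket -> illegal
(6,5): no bracket -> illegal
(6,6): flips 2 -> legal

Answer: (1,4) (1,5) (2,5) (3,5) (4,5) (5,6) (6,6)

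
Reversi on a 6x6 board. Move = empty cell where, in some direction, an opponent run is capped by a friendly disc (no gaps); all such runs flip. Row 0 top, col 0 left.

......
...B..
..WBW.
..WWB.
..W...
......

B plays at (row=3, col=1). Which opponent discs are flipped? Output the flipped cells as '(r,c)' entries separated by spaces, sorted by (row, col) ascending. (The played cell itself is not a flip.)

Answer: (2,2) (3,2) (3,3)

Derivation:
Dir NW: first cell '.' (not opp) -> no flip
Dir N: first cell '.' (not opp) -> no flip
Dir NE: opp run (2,2) capped by B -> flip
Dir W: first cell '.' (not opp) -> no flip
Dir E: opp run (3,2) (3,3) capped by B -> flip
Dir SW: first cell '.' (not opp) -> no flip
Dir S: first cell '.' (not opp) -> no flip
Dir SE: opp run (4,2), next='.' -> no flip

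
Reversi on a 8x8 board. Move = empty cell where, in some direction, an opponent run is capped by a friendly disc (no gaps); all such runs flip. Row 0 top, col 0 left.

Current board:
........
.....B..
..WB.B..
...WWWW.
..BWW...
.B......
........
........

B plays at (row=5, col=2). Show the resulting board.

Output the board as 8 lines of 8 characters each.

Answer: ........
.....B..
..WB.B..
...WBWW.
..BBW...
.BB.....
........
........

Derivation:
Place B at (5,2); scan 8 dirs for brackets.
Dir NW: first cell '.' (not opp) -> no flip
Dir N: first cell 'B' (not opp) -> no flip
Dir NE: opp run (4,3) (3,4) capped by B -> flip
Dir W: first cell 'B' (not opp) -> no flip
Dir E: first cell '.' (not opp) -> no flip
Dir SW: first cell '.' (not opp) -> no flip
Dir S: first cell '.' (not opp) -> no flip
Dir SE: first cell '.' (not opp) -> no flip
All flips: (3,4) (4,3)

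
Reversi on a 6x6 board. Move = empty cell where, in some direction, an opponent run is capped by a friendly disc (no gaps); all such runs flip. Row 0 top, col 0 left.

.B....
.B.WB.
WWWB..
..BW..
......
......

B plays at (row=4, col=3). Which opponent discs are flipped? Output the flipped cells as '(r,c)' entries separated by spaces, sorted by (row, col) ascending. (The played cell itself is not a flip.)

Dir NW: first cell 'B' (not opp) -> no flip
Dir N: opp run (3,3) capped by B -> flip
Dir NE: first cell '.' (not opp) -> no flip
Dir W: first cell '.' (not opp) -> no flip
Dir E: first cell '.' (not opp) -> no flip
Dir SW: first cell '.' (not opp) -> no flip
Dir S: first cell '.' (not opp) -> no flip
Dir SE: first cell '.' (not opp) -> no flip

Answer: (3,3)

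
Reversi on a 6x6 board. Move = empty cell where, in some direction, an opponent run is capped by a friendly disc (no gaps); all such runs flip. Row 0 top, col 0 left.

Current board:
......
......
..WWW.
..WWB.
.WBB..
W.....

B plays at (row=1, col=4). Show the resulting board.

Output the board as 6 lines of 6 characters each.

Answer: ......
....B.
..WWB.
..WWB.
.WBB..
W.....

Derivation:
Place B at (1,4); scan 8 dirs for brackets.
Dir NW: first cell '.' (not opp) -> no flip
Dir N: first cell '.' (not opp) -> no flip
Dir NE: first cell '.' (not opp) -> no flip
Dir W: first cell '.' (not opp) -> no flip
Dir E: first cell '.' (not opp) -> no flip
Dir SW: opp run (2,3) (3,2) (4,1) (5,0), next=edge -> no flip
Dir S: opp run (2,4) capped by B -> flip
Dir SE: first cell '.' (not opp) -> no flip
All flips: (2,4)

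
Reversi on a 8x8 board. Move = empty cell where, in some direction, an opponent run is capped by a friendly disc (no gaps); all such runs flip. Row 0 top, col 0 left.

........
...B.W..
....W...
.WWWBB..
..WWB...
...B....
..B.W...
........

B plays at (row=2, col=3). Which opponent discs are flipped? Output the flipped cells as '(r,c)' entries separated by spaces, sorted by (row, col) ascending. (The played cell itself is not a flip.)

Answer: (3,3) (4,3)

Derivation:
Dir NW: first cell '.' (not opp) -> no flip
Dir N: first cell 'B' (not opp) -> no flip
Dir NE: first cell '.' (not opp) -> no flip
Dir W: first cell '.' (not opp) -> no flip
Dir E: opp run (2,4), next='.' -> no flip
Dir SW: opp run (3,2), next='.' -> no flip
Dir S: opp run (3,3) (4,3) capped by B -> flip
Dir SE: first cell 'B' (not opp) -> no flip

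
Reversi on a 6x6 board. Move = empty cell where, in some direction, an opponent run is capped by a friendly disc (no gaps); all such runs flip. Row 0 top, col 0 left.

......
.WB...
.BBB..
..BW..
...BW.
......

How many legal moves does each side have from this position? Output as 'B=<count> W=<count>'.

-- B to move --
(0,0): flips 1 -> legal
(0,1): flips 1 -> legal
(0,2): no bracket -> illegal
(1,0): flips 1 -> legal
(2,0): no bracket -> illegal
(2,4): no bracket -> illegal
(3,4): flips 1 -> legal
(3,5): no bracket -> illegal
(4,2): no bracket -> illegal
(4,5): flips 1 -> legal
(5,3): no bracket -> illegal
(5,4): no bracket -> illegal
(5,5): flips 2 -> legal
B mobility = 6
-- W to move --
(0,1): no bracket -> illegal
(0,2): no bracket -> illegal
(0,3): no bracket -> illegal
(1,0): no bracket -> illegal
(1,3): flips 2 -> legal
(1,4): no bracket -> illegal
(2,0): no bracket -> illegal
(2,4): no bracket -> illegal
(3,0): no bracket -> illegal
(3,1): flips 2 -> legal
(3,4): no bracket -> illegal
(4,1): no bracket -> illegal
(4,2): flips 1 -> legal
(5,2): no bracket -> illegal
(5,3): flips 1 -> legal
(5,4): no bracket -> illegal
W mobility = 4

Answer: B=6 W=4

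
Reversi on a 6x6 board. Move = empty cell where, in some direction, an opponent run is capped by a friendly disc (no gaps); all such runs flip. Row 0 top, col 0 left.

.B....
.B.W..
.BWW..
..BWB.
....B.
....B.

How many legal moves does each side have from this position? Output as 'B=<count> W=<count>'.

-- B to move --
(0,2): no bracket -> illegal
(0,3): no bracket -> illegal
(0,4): no bracket -> illegal
(1,2): flips 2 -> legal
(1,4): flips 1 -> legal
(2,4): flips 2 -> legal
(3,1): no bracket -> illegal
(4,2): no bracket -> illegal
(4,3): no bracket -> illegal
B mobility = 3
-- W to move --
(0,0): flips 1 -> legal
(0,2): no bracket -> illegal
(1,0): no bracket -> illegal
(1,2): no bracket -> illegal
(2,0): flips 1 -> legal
(2,4): no bracket -> illegal
(2,5): no bracket -> illegal
(3,0): no bracket -> illegal
(3,1): flips 1 -> legal
(3,5): flips 1 -> legal
(4,1): flips 1 -> legal
(4,2): flips 1 -> legal
(4,3): no bracket -> illegal
(4,5): flips 1 -> legal
(5,3): no bracket -> illegal
(5,5): flips 1 -> legal
W mobility = 8

Answer: B=3 W=8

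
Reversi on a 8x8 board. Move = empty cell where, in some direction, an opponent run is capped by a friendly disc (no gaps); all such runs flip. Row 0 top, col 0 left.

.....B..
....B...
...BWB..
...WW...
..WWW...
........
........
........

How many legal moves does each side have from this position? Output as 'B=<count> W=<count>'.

Answer: B=4 W=6

Derivation:
-- B to move --
(1,3): no bracket -> illegal
(1,5): no bracket -> illegal
(2,2): no bracket -> illegal
(3,1): no bracket -> illegal
(3,2): no bracket -> illegal
(3,5): no bracket -> illegal
(4,1): no bracket -> illegal
(4,5): flips 1 -> legal
(5,1): no bracket -> illegal
(5,2): flips 2 -> legal
(5,3): flips 2 -> legal
(5,4): flips 3 -> legal
(5,5): no bracket -> illegal
B mobility = 4
-- W to move --
(0,3): no bracket -> illegal
(0,4): flips 1 -> legal
(0,6): no bracket -> illegal
(1,2): flips 1 -> legal
(1,3): flips 1 -> legal
(1,5): no bracket -> illegal
(1,6): flips 1 -> legal
(2,2): flips 1 -> legal
(2,6): flips 1 -> legal
(3,2): no bracket -> illegal
(3,5): no bracket -> illegal
(3,6): no bracket -> illegal
W mobility = 6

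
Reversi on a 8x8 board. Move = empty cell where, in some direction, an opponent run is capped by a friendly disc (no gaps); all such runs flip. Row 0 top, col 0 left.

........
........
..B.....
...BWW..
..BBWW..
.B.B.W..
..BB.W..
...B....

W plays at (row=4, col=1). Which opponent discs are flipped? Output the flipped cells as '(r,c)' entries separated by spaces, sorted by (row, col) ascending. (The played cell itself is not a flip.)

Answer: (4,2) (4,3)

Derivation:
Dir NW: first cell '.' (not opp) -> no flip
Dir N: first cell '.' (not opp) -> no flip
Dir NE: first cell '.' (not opp) -> no flip
Dir W: first cell '.' (not opp) -> no flip
Dir E: opp run (4,2) (4,3) capped by W -> flip
Dir SW: first cell '.' (not opp) -> no flip
Dir S: opp run (5,1), next='.' -> no flip
Dir SE: first cell '.' (not opp) -> no flip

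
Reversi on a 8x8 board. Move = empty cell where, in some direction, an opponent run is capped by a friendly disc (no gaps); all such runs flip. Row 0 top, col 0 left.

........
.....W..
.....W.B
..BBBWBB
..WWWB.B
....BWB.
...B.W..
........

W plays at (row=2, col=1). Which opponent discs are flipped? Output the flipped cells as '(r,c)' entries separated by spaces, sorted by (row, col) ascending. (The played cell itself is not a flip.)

Answer: (3,2)

Derivation:
Dir NW: first cell '.' (not opp) -> no flip
Dir N: first cell '.' (not opp) -> no flip
Dir NE: first cell '.' (not opp) -> no flip
Dir W: first cell '.' (not opp) -> no flip
Dir E: first cell '.' (not opp) -> no flip
Dir SW: first cell '.' (not opp) -> no flip
Dir S: first cell '.' (not opp) -> no flip
Dir SE: opp run (3,2) capped by W -> flip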